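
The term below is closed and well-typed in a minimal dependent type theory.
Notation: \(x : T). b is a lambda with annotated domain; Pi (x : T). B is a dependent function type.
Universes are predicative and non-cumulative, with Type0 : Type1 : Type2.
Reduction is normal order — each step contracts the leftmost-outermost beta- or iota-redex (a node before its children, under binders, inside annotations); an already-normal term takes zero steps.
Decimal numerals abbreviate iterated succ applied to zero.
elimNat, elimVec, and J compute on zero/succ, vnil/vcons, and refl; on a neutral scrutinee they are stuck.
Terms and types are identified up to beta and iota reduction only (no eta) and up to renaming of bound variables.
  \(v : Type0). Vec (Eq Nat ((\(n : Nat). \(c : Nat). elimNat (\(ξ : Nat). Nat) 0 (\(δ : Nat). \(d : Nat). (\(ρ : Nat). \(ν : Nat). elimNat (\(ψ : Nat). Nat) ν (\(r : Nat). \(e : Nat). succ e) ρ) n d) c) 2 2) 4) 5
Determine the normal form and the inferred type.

normal form:
  \(v : Type0). Vec (Eq Nat 4 4) 5
the term's type:
  Pi (v : Type0). Type0


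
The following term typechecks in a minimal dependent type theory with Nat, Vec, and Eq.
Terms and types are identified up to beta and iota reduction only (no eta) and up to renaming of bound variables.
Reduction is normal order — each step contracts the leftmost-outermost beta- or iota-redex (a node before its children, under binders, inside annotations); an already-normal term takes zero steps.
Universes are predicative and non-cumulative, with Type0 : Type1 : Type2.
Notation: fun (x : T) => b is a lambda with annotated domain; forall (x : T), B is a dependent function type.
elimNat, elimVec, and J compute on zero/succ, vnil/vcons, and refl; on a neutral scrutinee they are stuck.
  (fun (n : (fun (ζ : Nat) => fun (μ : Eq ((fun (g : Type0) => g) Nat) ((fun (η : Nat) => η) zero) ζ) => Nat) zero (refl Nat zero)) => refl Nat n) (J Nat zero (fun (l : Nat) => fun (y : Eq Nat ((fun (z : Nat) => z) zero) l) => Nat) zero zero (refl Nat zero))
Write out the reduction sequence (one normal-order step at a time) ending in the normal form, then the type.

normal-order reduction sequence:
  (fun (n : (fun (ζ : Nat) => fun (μ : Eq ((fun (g : Type0) => g) Nat) ((fun (η : Nat) => η) zero) ζ) => Nat) zero (refl Nat zero)) => refl Nat n) (J Nat zero (fun (l : Nat) => fun (y : Eq Nat ((fun (z : Nat) => z) zero) l) => Nat) zero zero (refl Nat zero))
  ~> refl Nat (J Nat zero (fun (n : Nat) => fun (ζ : Eq Nat ((fun (μ : Nat) => μ) zero) n) => Nat) zero zero (refl Nat zero))
  ~> refl Nat zero
inferred type:
  Eq Nat zero zero


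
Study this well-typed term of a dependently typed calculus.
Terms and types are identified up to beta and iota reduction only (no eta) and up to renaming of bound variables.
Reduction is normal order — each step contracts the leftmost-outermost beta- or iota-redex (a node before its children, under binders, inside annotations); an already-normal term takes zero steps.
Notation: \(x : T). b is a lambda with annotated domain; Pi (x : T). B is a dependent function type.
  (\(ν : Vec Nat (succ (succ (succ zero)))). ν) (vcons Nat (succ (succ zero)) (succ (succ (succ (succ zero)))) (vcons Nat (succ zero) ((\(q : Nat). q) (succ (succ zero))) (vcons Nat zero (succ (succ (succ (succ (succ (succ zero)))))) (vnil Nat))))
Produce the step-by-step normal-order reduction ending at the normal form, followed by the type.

normal-order reduction:
  (\(ν : Vec Nat (succ (succ (succ zero)))). ν) (vcons Nat (succ (succ zero)) (succ (succ (succ (succ zero)))) (vcons Nat (succ zero) ((\(q : Nat). q) (succ (succ zero))) (vcons Nat zero (succ (succ (succ (succ (succ (succ zero)))))) (vnil Nat))))
  ~> vcons Nat (succ (succ zero)) (succ (succ (succ (succ zero)))) (vcons Nat (succ zero) ((\(ν : Nat). ν) (succ (succ zero))) (vcons Nat zero (succ (succ (succ (succ (succ (succ zero)))))) (vnil Nat)))
  ~> vcons Nat (succ (succ zero)) (succ (succ (succ (succ zero)))) (vcons Nat (succ zero) (succ (succ zero)) (vcons Nat zero (succ (succ (succ (succ (succ (succ zero)))))) (vnil Nat)))
inferred type:
  Vec Nat (succ (succ (succ zero)))


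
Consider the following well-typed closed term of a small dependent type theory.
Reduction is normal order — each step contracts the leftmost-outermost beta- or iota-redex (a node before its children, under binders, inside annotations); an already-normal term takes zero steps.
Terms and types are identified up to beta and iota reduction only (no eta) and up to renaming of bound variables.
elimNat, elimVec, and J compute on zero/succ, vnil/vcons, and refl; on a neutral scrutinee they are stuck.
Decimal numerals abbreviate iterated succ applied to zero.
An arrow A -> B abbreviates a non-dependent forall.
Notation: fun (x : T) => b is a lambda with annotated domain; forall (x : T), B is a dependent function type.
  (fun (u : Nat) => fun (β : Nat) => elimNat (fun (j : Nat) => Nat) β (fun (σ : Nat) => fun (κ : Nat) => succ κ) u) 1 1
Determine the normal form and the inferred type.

reduced normal form:
  2
type:
  Nat


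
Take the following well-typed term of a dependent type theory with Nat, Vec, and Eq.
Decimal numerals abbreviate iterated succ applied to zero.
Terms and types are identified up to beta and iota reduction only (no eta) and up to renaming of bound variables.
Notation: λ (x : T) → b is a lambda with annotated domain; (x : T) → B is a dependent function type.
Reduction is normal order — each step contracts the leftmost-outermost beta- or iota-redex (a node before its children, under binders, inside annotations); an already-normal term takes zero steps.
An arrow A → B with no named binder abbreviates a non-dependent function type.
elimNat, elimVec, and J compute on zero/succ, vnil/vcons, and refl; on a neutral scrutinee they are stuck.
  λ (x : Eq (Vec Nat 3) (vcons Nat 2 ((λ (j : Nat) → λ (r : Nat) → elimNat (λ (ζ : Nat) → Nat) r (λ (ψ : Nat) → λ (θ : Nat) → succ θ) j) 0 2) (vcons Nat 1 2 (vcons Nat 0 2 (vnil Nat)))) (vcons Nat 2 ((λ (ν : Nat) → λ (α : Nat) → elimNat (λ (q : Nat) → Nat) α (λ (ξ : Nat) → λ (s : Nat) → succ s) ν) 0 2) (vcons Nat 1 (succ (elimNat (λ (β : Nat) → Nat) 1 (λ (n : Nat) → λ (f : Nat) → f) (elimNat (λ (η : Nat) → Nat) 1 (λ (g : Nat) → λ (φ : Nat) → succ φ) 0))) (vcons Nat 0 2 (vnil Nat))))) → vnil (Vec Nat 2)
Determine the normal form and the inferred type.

resulting normal form:
  λ (x : Eq (Vec Nat 3) (vcons Nat 2 2 (vcons Nat 1 2 (vcons Nat 0 2 (vnil Nat)))) (vcons Nat 2 2 (vcons Nat 1 2 (vcons Nat 0 2 (vnil Nat))))) → vnil (Vec Nat 2)
the term's type:
  Eq (Vec Nat 3) (vcons Nat 2 2 (vcons Nat 1 2 (vcons Nat 0 2 (vnil Nat)))) (vcons Nat 2 2 (vcons Nat 1 2 (vcons Nat 0 2 (vnil Nat)))) → Vec (Vec Nat 2) 0


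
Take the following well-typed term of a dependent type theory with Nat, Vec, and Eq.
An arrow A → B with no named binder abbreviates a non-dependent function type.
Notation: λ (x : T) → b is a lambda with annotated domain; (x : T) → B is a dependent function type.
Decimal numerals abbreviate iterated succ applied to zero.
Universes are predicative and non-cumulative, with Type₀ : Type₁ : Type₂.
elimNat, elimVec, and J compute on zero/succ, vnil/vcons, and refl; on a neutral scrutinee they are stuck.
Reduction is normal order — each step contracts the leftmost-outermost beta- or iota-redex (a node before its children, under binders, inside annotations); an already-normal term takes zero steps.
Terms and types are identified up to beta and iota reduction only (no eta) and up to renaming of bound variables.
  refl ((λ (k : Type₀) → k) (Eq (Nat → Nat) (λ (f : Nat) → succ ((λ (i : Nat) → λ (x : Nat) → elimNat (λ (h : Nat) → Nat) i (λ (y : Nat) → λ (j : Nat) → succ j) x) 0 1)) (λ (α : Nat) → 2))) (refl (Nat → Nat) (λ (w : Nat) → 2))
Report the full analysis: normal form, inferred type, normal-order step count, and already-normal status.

normal form:
  refl (Eq (Nat → Nat) (λ (k : Nat) → 2) (λ (f : Nat) → 2)) (refl (Nat → Nat) (λ (i : Nat) → 2))
the term's type:
  Eq (Eq (Nat → Nat) (λ (k : Nat) → 2) (λ (f : Nat) → 2)) (refl (Nat → Nat) (λ (i : Nat) → 2)) (refl (Nat → Nat) (λ (x : Nat) → 2))
steps to reach normal form (normal order): 7
started in normal form: no
first contracted redex: a beta-redex


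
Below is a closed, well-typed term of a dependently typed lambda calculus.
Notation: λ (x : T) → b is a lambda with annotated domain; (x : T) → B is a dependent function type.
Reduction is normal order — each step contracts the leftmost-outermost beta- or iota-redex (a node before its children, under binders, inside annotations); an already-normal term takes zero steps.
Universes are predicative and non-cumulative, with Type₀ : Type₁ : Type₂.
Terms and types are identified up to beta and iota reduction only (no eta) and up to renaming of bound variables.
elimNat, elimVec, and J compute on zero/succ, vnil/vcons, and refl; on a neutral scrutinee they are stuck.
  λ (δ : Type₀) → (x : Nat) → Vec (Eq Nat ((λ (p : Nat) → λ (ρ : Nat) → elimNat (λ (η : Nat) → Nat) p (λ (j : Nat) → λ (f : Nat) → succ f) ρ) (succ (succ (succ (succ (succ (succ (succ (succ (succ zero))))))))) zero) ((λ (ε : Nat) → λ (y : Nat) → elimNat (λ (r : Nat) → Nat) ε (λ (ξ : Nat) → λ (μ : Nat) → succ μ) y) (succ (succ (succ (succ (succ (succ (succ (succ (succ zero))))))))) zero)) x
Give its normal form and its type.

reduced normal form:
  λ (δ : Type₀) → (x : Nat) → Vec (Eq Nat (succ (succ (succ (succ (succ (succ (succ (succ (succ zero))))))))) (succ (succ (succ (succ (succ (succ (succ (succ (succ zero)))))))))) x
inferred type:
  (δ : Type₀) → Type₀
observation: 6 normal-order steps separate the term from its normal form.


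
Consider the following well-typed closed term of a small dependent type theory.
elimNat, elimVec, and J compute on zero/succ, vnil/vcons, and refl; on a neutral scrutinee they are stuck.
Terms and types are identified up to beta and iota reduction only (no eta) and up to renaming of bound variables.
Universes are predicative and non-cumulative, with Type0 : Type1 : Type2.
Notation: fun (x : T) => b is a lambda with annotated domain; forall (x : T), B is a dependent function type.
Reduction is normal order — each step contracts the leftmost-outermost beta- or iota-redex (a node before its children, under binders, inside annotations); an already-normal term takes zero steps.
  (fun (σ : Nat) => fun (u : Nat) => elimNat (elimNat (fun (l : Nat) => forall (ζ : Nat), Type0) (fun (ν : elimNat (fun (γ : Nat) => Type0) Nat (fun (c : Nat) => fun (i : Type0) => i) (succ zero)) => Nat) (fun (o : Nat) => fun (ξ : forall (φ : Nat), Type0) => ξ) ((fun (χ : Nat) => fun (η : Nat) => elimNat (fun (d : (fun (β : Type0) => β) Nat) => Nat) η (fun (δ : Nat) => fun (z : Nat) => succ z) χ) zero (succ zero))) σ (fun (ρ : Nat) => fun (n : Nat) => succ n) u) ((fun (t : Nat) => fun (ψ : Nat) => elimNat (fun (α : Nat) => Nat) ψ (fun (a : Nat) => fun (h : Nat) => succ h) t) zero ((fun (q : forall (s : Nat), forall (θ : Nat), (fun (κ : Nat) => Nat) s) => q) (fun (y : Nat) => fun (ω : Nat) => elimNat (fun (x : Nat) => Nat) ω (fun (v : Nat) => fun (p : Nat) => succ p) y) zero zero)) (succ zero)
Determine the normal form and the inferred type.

reduced normal form:
  succ zero
type:
  Nat
observation: contracting a beta-redex first, the term normalizes in 13 steps.


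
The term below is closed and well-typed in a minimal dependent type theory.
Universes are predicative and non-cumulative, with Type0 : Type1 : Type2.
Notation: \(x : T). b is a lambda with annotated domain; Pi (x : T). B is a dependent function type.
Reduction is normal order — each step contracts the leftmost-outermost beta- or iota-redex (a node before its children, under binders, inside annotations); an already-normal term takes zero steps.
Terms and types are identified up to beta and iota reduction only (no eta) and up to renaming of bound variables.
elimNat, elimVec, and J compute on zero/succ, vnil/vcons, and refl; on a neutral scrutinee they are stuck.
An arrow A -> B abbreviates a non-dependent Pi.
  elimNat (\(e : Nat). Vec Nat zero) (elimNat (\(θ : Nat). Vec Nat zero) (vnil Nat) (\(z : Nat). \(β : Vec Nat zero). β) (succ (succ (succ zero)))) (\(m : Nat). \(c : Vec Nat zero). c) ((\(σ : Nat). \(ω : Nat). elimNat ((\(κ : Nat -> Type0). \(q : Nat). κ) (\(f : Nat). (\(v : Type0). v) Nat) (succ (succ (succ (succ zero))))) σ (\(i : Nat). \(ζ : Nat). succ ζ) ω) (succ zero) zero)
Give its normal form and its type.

resulting normal form:
  vnil Nat
type:
  Vec Nat zero


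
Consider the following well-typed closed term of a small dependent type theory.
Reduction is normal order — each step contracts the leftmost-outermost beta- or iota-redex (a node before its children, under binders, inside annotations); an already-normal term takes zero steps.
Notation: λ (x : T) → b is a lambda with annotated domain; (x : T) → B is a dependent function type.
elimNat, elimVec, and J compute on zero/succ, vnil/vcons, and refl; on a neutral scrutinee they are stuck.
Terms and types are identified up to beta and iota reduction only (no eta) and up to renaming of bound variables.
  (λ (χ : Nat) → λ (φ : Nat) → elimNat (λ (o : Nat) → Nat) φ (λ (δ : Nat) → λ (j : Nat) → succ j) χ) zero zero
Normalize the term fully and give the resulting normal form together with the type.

resulting normal form:
  zero
inferred type:
  Nat


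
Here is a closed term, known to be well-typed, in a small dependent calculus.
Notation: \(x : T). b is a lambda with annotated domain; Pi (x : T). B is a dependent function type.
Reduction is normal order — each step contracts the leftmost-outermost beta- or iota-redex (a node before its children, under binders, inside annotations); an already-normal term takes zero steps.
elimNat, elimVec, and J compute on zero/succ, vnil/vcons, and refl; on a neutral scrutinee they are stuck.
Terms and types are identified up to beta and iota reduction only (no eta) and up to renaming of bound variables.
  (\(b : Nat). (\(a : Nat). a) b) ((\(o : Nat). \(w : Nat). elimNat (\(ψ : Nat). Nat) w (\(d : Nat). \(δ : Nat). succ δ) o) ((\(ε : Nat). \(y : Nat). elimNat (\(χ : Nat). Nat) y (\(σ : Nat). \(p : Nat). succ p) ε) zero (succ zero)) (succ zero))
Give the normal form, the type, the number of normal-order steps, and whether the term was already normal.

reduced normal form:
  succ (succ zero)
inferred type:
  Nat
steps to reach normal form (normal order): 11
started in normal form: no
first contracted redex: a beta-redex


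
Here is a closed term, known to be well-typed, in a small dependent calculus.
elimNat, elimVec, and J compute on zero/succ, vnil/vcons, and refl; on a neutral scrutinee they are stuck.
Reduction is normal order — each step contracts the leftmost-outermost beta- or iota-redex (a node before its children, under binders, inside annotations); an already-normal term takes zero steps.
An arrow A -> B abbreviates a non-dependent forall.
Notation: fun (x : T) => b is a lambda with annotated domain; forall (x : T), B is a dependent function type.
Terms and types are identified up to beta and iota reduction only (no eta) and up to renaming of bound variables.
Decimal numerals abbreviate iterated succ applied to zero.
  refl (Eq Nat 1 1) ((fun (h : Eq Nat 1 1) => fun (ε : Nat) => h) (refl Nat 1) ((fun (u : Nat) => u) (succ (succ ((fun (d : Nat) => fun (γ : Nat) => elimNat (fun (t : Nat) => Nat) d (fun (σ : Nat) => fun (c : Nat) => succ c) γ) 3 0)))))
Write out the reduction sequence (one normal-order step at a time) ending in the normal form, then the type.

normal-order reduction:
  refl (Eq Nat 1 1) ((fun (h : Eq Nat 1 1) => fun (ε : Nat) => h) (refl Nat 1) ((fun (u : Nat) => u) (succ (succ ((fun (d : Nat) => fun (γ : Nat) => elimNat (fun (t : Nat) => Nat) d (fun (σ : Nat) => fun (c : Nat) => succ c) γ) 3 0)))))
  ~> refl (Eq Nat 1 1) ((fun (h : Nat) => refl Nat 1) ((fun (ε : Nat) => ε) (succ (succ ((fun (u : Nat) => fun (d : Nat) => elimNat (fun (γ : Nat) => Nat) u (fun (t : Nat) => fun (σ : Nat) => succ σ) d) 3 0)))))
  ~> refl (Eq Nat 1 1) (refl Nat 1)
inferred type:
  Eq (Eq Nat 1 1) (refl Nat 1) (refl Nat 1)


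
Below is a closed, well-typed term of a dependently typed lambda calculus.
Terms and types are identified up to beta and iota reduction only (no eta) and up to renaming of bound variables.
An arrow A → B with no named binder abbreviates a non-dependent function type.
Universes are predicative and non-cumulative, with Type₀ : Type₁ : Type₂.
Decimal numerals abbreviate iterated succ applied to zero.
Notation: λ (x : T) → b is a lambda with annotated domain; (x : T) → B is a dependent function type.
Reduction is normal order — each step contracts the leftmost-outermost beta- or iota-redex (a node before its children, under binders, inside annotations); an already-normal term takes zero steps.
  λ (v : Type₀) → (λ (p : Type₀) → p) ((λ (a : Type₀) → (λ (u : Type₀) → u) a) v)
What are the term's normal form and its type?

normal form:
  λ (v : Type₀) → v
the term's type:
  Type₀ → Type₀


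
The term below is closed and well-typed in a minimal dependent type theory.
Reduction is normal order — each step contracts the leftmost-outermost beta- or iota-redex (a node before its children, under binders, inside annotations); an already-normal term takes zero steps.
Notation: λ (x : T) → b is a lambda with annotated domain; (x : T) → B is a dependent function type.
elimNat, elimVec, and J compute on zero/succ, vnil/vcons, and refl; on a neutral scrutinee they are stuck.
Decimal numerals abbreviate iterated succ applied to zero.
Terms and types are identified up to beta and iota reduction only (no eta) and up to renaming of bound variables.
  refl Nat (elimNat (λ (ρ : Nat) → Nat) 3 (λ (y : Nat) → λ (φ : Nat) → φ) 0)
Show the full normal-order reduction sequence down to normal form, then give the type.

reduction (normal order):
  refl Nat (elimNat (λ (ρ : Nat) → Nat) 3 (λ (y : Nat) → λ (φ : Nat) → φ) 0)
  ~> refl Nat 3
the term's type:
  Eq Nat 3 3


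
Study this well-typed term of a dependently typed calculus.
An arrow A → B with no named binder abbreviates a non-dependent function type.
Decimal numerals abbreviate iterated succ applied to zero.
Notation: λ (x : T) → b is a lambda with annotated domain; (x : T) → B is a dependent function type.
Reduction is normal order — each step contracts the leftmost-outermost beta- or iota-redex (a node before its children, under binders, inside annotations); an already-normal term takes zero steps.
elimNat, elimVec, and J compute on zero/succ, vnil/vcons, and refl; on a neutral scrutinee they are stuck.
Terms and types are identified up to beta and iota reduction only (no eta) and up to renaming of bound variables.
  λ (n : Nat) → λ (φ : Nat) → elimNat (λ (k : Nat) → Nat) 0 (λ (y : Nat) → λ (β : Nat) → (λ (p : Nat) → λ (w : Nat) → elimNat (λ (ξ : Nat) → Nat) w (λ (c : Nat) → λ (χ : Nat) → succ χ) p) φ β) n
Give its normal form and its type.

normal form:
  λ (n : Nat) → λ (φ : Nat) → elimNat (λ (k : Nat) → Nat) 0 (λ (y : Nat) → λ (β : Nat) → elimNat (λ (p : Nat) → Nat) β (λ (w : Nat) → λ (ξ : Nat) → succ ξ) φ) n
inferred type:
  Nat → Nat → Nat
observation: contracting a beta-redex first, the term normalizes in 2 steps.


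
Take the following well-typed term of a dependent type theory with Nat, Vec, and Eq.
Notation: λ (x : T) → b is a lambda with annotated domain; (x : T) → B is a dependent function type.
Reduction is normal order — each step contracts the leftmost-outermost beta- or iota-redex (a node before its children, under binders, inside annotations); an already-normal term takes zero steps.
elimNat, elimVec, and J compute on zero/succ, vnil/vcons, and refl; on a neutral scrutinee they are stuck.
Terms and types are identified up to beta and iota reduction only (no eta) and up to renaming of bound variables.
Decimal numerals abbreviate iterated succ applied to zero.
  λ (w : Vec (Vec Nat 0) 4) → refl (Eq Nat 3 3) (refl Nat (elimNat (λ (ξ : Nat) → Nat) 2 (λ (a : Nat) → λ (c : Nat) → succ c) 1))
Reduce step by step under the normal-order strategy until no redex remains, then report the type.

normal-order reduction sequence:
  λ (w : Vec (Vec Nat 0) 4) → refl (Eq Nat 3 3) (refl Nat (elimNat (λ (ξ : Nat) → Nat) 2 (λ (a : Nat) → λ (c : Nat) → succ c) 1))
  ~> λ (w : Vec (Vec Nat 0) 4) → refl (Eq Nat 3 3) (refl Nat ((λ (ξ : Nat) → λ (a : Nat) → succ a) 0 (elimNat (λ (c : Nat) → Nat) 2 (λ (q : Nat) → λ (i : Nat) → succ i) 0)))
  ~> λ (w : Vec (Vec Nat 0) 4) → refl (Eq Nat 3 3) (refl Nat ((λ (ξ : Nat) → succ ξ) (elimNat (λ (a : Nat) → Nat) 2 (λ (c : Nat) → λ (q : Nat) → succ q) 0)))
  ~> λ (w : Vec (Vec Nat 0) 4) → refl (Eq Nat 3 3) (refl Nat (succ (elimNat (λ (ξ : Nat) → Nat) 2 (λ (a : Nat) → λ (c : Nat) → succ c) 0)))
  ~> λ (w : Vec (Vec Nat 0) 4) → refl (Eq Nat 3 3) (refl Nat 3)
inferred type:
  (w : Vec (Vec Nat 0) 4) → Eq (Eq Nat 3 3) (refl Nat 3) (refl Nat 3)


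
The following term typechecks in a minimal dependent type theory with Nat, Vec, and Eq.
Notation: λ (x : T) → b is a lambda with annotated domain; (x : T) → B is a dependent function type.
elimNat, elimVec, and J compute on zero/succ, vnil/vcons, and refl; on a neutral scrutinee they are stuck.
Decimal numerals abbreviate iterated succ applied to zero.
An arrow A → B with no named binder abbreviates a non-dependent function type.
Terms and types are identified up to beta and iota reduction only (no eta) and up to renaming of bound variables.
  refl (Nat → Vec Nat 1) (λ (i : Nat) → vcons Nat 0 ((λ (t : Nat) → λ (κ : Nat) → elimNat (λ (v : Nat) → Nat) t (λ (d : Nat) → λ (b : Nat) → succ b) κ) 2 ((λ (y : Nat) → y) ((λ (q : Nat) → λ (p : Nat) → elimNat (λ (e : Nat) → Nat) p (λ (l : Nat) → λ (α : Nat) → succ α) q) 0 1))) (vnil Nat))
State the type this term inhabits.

the term's type:
  Eq (Nat → Vec Nat 1) (λ (i : Nat) → vcons Nat 0 3 (vnil Nat)) (λ (t : Nat) → vcons Nat 0 3 (vnil Nat))


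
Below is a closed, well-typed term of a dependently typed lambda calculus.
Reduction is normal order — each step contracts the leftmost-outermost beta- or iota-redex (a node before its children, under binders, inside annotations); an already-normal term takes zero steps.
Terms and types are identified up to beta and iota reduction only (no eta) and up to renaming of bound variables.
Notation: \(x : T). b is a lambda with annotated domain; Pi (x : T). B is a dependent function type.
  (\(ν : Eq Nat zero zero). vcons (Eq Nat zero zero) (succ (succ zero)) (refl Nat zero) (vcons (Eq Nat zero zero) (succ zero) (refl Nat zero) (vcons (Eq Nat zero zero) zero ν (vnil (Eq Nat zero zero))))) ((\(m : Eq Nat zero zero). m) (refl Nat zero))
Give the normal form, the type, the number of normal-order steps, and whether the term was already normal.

reduced normal form:
  vcons (Eq Nat zero zero) (succ (succ zero)) (refl Nat zero) (vcons (Eq Nat zero zero) (succ zero) (refl Nat zero) (vcons (Eq Nat zero zero) zero (refl Nat zero) (vnil (Eq Nat zero zero))))
type:
  Vec (Eq Nat zero zero) (succ (succ (succ zero)))
steps to reach normal form (normal order): 2
already normal: no
first redex: a beta-redex


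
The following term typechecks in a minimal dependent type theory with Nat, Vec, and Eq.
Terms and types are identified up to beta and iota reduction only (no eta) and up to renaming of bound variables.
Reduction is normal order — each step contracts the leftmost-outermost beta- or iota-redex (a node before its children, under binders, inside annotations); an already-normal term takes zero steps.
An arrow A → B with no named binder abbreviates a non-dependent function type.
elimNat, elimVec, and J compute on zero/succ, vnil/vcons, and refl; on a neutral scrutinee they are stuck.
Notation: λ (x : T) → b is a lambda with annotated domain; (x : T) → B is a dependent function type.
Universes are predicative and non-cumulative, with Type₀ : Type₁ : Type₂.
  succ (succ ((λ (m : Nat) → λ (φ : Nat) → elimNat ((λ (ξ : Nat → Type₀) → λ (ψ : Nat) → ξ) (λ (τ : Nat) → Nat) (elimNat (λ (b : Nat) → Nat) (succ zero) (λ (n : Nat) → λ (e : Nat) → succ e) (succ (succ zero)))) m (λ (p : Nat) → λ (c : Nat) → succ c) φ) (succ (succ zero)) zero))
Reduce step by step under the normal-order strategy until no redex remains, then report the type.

normal-order reduction sequence:
  succ (succ ((λ (m : Nat) → λ (φ : Nat) → elimNat ((λ (ξ : Nat → Type₀) → λ (ψ : Nat) → ξ) (λ (τ : Nat) → Nat) (elimNat (λ (b : Nat) → Nat) (succ zero) (λ (n : Nat) → λ (e : Nat) → succ e) (succ (succ zero)))) m (λ (p : Nat) → λ (c : Nat) → succ c) φ) (succ (succ zero)) zero))
  ~> succ (succ ((λ (m : Nat) → elimNat ((λ (φ : Nat → Type₀) → λ (ξ : Nat) → φ) (λ (ψ : Nat) → Nat) (elimNat (λ (τ : Nat) → Nat) (succ zero) (λ (b : Nat) → λ (n : Nat) → succ n) (succ (succ zero)))) (succ (succ zero)) (λ (e : Nat) → λ (p : Nat) → succ p) m) zero))
  ~> succ (succ (elimNat ((λ (m : Nat → Type₀) → λ (φ : Nat) → m) (λ (ξ : Nat) → Nat) (elimNat (λ (ψ : Nat) → Nat) (succ zero) (λ (τ : Nat) → λ (b : Nat) → succ b) (succ (succ zero)))) (succ (succ zero)) (λ (n : Nat) → λ (e : Nat) → succ e) zero))
  ~> succ (succ (succ (succ zero)))
the term's type:
  Nat


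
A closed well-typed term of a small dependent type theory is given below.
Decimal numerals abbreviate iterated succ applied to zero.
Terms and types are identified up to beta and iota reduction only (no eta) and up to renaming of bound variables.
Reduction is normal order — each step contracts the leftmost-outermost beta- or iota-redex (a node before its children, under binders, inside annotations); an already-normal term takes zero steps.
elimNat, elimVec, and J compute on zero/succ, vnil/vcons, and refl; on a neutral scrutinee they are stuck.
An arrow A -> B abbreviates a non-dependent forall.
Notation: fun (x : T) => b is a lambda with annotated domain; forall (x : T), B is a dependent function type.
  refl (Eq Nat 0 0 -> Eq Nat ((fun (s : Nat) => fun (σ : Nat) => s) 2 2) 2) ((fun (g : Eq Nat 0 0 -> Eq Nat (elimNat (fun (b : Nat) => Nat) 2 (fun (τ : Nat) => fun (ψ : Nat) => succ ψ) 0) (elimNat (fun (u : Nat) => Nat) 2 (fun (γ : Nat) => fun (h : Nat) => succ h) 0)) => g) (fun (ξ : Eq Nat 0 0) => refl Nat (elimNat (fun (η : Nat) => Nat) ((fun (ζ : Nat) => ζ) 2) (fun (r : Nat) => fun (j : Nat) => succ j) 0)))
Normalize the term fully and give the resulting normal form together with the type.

reduced normal form:
  refl (Eq Nat 0 0 -> Eq Nat 2 2) (fun (s : Eq Nat 0 0) => refl Nat 2)
type:
  Eq (Eq Nat 0 0 -> Eq Nat 2 2) (fun (s : Eq Nat 0 0) => refl Nat 2) (fun (σ : Eq Nat 0 0) => refl Nat 2)
observation: 5 normal-order steps normalize the term, beginning with a beta-redex.


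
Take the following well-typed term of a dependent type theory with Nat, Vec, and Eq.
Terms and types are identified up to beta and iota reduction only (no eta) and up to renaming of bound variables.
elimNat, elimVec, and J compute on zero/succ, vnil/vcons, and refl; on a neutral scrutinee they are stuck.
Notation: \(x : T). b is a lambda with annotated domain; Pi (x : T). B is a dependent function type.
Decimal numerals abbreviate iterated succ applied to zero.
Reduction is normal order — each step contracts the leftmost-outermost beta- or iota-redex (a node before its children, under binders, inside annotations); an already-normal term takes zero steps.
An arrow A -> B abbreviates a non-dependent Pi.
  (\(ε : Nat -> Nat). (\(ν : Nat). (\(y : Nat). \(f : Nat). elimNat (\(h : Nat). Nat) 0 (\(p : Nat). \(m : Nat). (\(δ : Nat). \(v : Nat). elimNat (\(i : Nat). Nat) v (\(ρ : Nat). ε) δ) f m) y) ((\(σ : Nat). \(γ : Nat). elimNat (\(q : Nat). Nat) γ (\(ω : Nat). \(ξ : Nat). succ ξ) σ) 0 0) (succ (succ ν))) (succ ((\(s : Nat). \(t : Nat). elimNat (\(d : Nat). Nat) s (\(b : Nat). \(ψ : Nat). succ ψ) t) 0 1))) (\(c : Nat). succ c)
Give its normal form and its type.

reduced normal form:
  0
the term's type:
  Nat


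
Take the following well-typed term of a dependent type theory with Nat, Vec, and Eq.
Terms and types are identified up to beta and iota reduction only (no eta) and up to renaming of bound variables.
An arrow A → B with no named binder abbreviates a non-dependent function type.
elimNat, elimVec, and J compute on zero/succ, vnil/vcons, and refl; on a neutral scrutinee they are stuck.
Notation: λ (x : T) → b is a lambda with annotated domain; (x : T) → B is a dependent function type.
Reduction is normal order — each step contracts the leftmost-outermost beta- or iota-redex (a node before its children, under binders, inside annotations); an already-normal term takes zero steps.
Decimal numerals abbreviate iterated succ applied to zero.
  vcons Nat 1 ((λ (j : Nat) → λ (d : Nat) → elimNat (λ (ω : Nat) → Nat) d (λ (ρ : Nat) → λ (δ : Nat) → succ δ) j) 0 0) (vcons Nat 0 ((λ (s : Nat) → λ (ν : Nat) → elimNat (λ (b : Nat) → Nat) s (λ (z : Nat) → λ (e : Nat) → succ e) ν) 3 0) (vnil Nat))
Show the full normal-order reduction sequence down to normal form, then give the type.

normal-order reduction sequence:
  vcons Nat 1 ((λ (j : Nat) → λ (d : Nat) → elimNat (λ (ω : Nat) → Nat) d (λ (ρ : Nat) → λ (δ : Nat) → succ δ) j) 0 0) (vcons Nat 0 ((λ (s : Nat) → λ (ν : Nat) → elimNat (λ (b : Nat) → Nat) s (λ (z : Nat) → λ (e : Nat) → succ e) ν) 3 0) (vnil Nat))
  ~> vcons Nat 1 ((λ (j : Nat) → elimNat (λ (d : Nat) → Nat) j (λ (ω : Nat) → λ (ρ : Nat) → succ ρ) 0) 0) (vcons Nat 0 ((λ (δ : Nat) → λ (s : Nat) → elimNat (λ (ν : Nat) → Nat) δ (λ (b : Nat) → λ (z : Nat) → succ z) s) 3 0) (vnil Nat))
  ~> vcons Nat 1 (elimNat (λ (j : Nat) → Nat) 0 (λ (d : Nat) → λ (ω : Nat) → succ ω) 0) (vcons Nat 0 ((λ (ρ : Nat) → λ (δ : Nat) → elimNat (λ (s : Nat) → Nat) ρ (λ (ν : Nat) → λ (b : Nat) → succ b) δ) 3 0) (vnil Nat))
  ~> vcons Nat 1 0 (vcons Nat 0 ((λ (j : Nat) → λ (d : Nat) → elimNat (λ (ω : Nat) → Nat) j (λ (ρ : Nat) → λ (δ : Nat) → succ δ) d) 3 0) (vnil Nat))
  ~> vcons Nat 1 0 (vcons Nat 0 ((λ (j : Nat) → elimNat (λ (d : Nat) → Nat) 3 (λ (ω : Nat) → λ (ρ : Nat) → succ ρ) j) 0) (vnil Nat))
  ~> vcons Nat 1 0 (vcons Nat 0 (elimNat (λ (j : Nat) → Nat) 3 (λ (d : Nat) → λ (ω : Nat) → succ ω) 0) (vnil Nat))
  ~> vcons Nat 1 0 (vcons Nat 0 3 (vnil Nat))
the term's type:
  Vec Nat 2


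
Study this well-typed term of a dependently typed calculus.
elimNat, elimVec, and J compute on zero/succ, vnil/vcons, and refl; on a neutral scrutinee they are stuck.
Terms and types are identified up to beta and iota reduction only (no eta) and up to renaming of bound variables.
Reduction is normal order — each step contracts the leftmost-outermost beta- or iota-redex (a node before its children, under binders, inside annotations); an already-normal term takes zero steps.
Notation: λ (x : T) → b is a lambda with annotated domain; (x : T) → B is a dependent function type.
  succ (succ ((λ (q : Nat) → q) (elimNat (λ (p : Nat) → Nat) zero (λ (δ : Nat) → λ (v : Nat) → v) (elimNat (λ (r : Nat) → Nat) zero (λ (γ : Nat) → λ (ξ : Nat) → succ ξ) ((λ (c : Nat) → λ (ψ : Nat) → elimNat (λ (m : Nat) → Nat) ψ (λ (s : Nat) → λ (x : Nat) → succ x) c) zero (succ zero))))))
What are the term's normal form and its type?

reduced normal form:
  succ (succ zero)
the term's type:
  Nat
observation: 12 normal-order steps normalize the term, beginning with a beta-redex.


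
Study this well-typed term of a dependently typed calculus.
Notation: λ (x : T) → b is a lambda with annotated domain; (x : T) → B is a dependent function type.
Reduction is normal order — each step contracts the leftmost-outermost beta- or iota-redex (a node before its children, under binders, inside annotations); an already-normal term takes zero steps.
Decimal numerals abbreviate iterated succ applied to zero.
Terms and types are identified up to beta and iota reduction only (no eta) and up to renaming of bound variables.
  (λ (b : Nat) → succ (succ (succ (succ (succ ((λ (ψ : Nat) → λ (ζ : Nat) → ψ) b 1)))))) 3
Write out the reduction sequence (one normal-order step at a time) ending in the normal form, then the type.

normal-order reduction sequence:
  (λ (b : Nat) → succ (succ (succ (succ (succ ((λ (ψ : Nat) → λ (ζ : Nat) → ψ) b 1)))))) 3
  ~> succ (succ (succ (succ (succ ((λ (b : Nat) → λ (ψ : Nat) → b) 3 1)))))
  ~> succ (succ (succ (succ (succ ((λ (b : Nat) → 3) 1)))))
  ~> 8
type:
  Nat


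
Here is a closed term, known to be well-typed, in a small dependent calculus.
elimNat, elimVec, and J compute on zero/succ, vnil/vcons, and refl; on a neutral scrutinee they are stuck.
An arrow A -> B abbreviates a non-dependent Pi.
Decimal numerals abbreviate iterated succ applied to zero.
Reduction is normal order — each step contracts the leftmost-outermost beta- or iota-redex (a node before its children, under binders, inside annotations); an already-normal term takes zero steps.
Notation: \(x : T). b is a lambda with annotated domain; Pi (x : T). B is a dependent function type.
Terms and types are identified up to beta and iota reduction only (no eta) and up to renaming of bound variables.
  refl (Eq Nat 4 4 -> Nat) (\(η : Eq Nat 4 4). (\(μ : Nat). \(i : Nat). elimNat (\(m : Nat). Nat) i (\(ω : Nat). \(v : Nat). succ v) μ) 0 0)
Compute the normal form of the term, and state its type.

reduced normal form:
  refl (Eq Nat 4 4 -> Nat) (\(η : Eq Nat 4 4). 0)
type:
  Eq (Eq Nat 4 4 -> Nat) (\(η : Eq Nat 4 4). 0) (\(μ : Eq Nat 4 4). 0)
observation: 3 normal-order steps separate the term from its normal form.


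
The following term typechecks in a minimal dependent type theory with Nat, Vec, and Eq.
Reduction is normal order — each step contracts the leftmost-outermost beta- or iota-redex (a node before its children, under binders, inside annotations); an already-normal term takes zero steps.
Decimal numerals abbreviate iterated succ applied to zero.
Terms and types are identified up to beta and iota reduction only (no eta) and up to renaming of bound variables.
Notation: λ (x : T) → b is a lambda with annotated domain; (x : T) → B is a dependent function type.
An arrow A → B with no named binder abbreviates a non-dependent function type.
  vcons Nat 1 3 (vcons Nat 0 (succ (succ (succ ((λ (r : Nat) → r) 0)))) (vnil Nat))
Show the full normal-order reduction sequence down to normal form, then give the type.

normal-order reduction:
  vcons Nat 1 3 (vcons Nat 0 (succ (succ (succ ((λ (r : Nat) → r) 0)))) (vnil Nat))
  ~> vcons Nat 1 3 (vcons Nat 0 3 (vnil Nat))
the term's type:
  Vec Nat 2


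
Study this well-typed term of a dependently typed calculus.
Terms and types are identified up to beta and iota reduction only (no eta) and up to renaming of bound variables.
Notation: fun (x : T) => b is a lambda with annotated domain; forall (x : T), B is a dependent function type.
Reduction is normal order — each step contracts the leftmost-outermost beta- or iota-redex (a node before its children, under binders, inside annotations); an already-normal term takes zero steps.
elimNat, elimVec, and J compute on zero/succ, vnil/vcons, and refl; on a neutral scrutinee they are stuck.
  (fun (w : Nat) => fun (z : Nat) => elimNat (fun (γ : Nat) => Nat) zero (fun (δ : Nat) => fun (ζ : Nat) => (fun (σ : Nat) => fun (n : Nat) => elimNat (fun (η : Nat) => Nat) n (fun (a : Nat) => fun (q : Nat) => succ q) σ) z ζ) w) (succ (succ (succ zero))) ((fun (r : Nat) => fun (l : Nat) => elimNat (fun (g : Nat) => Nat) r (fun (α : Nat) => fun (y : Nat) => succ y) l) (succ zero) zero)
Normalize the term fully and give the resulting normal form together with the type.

resulting normal form:
  succ (succ (succ zero))
inferred type:
  Nat


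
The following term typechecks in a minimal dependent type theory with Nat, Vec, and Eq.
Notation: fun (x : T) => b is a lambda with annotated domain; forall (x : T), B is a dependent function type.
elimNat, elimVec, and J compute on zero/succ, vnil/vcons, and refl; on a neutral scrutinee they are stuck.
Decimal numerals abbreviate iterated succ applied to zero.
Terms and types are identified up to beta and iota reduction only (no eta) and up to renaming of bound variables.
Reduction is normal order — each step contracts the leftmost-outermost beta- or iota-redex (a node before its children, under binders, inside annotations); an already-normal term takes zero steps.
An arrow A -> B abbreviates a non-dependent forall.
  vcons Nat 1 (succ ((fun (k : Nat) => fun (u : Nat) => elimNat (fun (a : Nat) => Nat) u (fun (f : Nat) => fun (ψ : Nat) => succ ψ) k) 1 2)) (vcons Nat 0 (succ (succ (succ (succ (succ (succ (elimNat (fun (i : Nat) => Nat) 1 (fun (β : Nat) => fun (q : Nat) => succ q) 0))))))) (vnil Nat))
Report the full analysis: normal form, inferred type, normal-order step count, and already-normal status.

reduced normal form:
  vcons Nat 1 4 (vcons Nat 0 7 (vnil Nat))
the term's type:
  Vec Nat 2
normal-order step count: 7
already normal: no
first contracted redex: a beta-redex


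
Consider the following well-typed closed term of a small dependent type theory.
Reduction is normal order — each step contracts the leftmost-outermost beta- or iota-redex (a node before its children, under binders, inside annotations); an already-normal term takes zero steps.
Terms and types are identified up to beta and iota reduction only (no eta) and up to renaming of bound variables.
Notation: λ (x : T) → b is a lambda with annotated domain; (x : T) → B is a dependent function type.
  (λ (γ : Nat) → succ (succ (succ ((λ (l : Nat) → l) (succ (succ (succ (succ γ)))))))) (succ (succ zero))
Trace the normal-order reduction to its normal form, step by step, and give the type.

reduction (normal order):
  (λ (γ : Nat) → succ (succ (succ ((λ (l : Nat) → l) (succ (succ (succ (succ γ)))))))) (succ (succ zero))
  ~> succ (succ (succ ((λ (γ : Nat) → γ) (succ (succ (succ (succ (succ (succ zero)))))))))
  ~> succ (succ (succ (succ (succ (succ (succ (succ (succ zero))))))))
the term's type:
  Nat


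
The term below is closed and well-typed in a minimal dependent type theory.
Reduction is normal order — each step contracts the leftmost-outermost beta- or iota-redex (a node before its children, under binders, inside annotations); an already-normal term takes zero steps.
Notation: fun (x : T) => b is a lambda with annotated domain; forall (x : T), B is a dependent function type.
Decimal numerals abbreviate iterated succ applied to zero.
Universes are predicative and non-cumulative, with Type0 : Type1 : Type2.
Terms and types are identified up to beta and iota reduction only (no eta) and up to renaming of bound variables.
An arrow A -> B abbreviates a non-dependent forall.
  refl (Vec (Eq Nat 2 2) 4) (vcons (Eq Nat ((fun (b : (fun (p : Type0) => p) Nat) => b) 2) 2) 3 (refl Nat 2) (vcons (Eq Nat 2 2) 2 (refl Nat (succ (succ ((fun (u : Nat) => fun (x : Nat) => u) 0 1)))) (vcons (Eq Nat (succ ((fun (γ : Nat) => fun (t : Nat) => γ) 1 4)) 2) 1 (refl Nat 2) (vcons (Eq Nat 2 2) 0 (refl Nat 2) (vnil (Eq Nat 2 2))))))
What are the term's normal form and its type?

resulting normal form:
  refl (Vec (Eq Nat 2 2) 4) (vcons (Eq Nat 2 2) 3 (refl Nat 2) (vcons (Eq Nat 2 2) 2 (refl Nat 2) (vcons (Eq Nat 2 2) 1 (refl Nat 2) (vcons (Eq Nat 2 2) 0 (refl Nat 2) (vnil (Eq Nat 2 2))))))
inferred type:
  Eq (Vec (Eq Nat 2 2) 4) (vcons (Eq Nat 2 2) 3 (refl Nat 2) (vcons (Eq Nat 2 2) 2 (refl Nat 2) (vcons (Eq Nat 2 2) 1 (refl Nat 2) (vcons (Eq Nat 2 2) 0 (refl Nat 2) (vnil (Eq Nat 2 2)))))) (vcons (Eq Nat 2 2) 3 (refl Nat 2) (vcons (Eq Nat 2 2) 2 (refl Nat 2) (vcons (Eq Nat 2 2) 1 (refl Nat 2) (vcons (Eq Nat 2 2) 0 (refl Nat 2) (vnil (Eq Nat 2 2))))))
observation: 5 normal-order steps normalize the term, beginning with a beta-redex.
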